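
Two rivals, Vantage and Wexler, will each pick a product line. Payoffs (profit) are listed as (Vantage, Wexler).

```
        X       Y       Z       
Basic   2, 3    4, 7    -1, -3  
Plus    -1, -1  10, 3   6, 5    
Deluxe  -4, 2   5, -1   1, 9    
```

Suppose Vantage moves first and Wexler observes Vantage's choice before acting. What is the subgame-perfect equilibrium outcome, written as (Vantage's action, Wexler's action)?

Solve by backward induction (Vantage leads).
- Basic: Wexler compares 3, 7, -3 and picks Y; Vantage would get 4.
- Plus: Wexler compares -1, 3, 5 and picks Z; Vantage would get 6.
- Deluxe: Wexler compares 2, -1, 9 and picks Z; Vantage would get 1.
Maximizing over 4, 6, 1, Vantage chooses Plus. Subgame-perfect outcome: (Plus, Z) with payoffs (6, 5).

(Plus, Z)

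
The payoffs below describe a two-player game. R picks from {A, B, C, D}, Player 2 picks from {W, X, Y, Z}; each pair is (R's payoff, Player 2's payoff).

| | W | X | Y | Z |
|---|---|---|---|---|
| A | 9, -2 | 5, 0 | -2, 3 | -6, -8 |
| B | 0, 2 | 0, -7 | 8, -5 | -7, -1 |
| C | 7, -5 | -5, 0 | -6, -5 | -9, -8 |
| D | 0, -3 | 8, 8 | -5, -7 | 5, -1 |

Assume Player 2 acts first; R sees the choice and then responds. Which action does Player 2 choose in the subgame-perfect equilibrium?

X

Work backward from R's decision.
- W → R plays A (best of 9, 0, 7, 0); Player 2 gets -2.
- X → R plays D (best of 5, 0, -5, 8); Player 2 gets 8.
- Y → R plays B (best of -2, 8, -6, -5); Player 2 gets -5.
- Z → R plays D (best of -6, -7, -9, 5); Player 2 gets -1.
Maximizing over -2, 8, -5, -1, Player 2 chooses X. Subgame-perfect outcome: (D, X) with payoffs (8, 8).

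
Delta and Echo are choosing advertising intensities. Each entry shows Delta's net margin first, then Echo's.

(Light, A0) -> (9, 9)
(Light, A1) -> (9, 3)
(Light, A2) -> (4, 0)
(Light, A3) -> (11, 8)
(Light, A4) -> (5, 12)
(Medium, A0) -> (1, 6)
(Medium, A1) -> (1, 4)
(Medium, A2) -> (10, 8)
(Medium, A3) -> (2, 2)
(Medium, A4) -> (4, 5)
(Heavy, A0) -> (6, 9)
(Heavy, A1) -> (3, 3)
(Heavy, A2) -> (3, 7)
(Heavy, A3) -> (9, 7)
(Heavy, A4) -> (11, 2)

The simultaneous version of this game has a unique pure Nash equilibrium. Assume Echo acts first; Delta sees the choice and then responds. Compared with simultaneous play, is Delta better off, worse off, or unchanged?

Delta best-responds to each possible Echo move:
- A0: BR = Light, leader payoff 9.
- A1: BR = Light, leader payoff 3.
- A2: BR = Medium, leader payoff 8.
- A3: BR = Light, leader payoff 8.
- A4: BR = Heavy, leader payoff 2.
Among 9, 3, 8, 8, 2, the best is 9 at A0. Subgame-perfect outcome: (Light, A0) with payoffs (9, 9).
Now find the simultaneous Nash equilibrium.
Delta's best replies: A0→Light; A1→Light; A2→Medium; A3→Light; A4→Heavy.
Echo's best replies: Light→A4; Medium→A2; Heavy→A0.
Only (Medium, A2) has each player best-responding; Nash payoffs (10, 8).
Delta earns 9 sequentially versus 10 at the Nash outcome: worse off.

worse off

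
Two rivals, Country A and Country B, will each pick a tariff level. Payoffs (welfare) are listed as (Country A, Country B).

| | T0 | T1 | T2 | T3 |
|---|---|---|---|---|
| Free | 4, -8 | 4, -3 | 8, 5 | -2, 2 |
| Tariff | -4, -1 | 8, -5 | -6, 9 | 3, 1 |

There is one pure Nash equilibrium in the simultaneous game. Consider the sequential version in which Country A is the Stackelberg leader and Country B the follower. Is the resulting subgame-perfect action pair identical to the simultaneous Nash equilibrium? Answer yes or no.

yes

Work backward from Country B's decision.
- Free → Country B plays T2 (best of -8, -3, 5, 2); Country A gets 8.
- Tariff → Country B plays T2 (best of -1, -5, 9, 1); Country A gets -6.
Maximizing over 8, -6, Country A chooses Free. Subgame-perfect outcome: (Free, T2) with payoffs (8, 5).
For the simultaneous game, intersect best replies.
Country A's best replies: T0→Free; T1→Tariff; T2→Free; T3→Tariff.
Country B's best replies: Free→T2; Tariff→T2.
The unique mutual best reply is (Free, T2), giving (8, 5).
Sequential outcome (Free, T2) coincides with the Nash profile (Free, T2).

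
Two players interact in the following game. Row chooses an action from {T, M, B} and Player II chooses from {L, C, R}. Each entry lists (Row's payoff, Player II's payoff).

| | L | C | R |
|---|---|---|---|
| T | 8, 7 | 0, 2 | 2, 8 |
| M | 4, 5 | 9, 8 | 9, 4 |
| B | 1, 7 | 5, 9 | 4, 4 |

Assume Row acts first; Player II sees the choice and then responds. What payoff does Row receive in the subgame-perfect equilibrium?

Work backward from Player II's decision.
- T → Player II plays R (best of 7, 2, 8); Row gets 2.
- M → Player II plays C (best of 5, 8, 4); Row gets 9.
- B → Player II plays C (best of 7, 9, 4); Row gets 5.
Row's induced payoffs are 2, 9, 5, so Row commits to M. Subgame-perfect outcome: (M, C) with payoffs (9, 8).

9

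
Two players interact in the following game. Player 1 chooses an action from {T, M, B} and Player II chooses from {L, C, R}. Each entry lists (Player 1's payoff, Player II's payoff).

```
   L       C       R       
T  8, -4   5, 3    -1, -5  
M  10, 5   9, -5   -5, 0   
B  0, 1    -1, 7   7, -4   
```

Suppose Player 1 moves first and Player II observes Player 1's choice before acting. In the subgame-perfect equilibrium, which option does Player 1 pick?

M

Work backward from Player II's decision.
- T → Player II plays C (best of -4, 3, -5); Player 1 gets 5.
- M → Player II plays L (best of 5, -5, 0); Player 1 gets 10.
- B → Player II plays C (best of 1, 7, -4); Player 1 gets -1.
Player 1's induced payoffs are 5, 10, -1, so Player 1 commits to M. Subgame-perfect outcome: (M, L) with payoffs (10, 5).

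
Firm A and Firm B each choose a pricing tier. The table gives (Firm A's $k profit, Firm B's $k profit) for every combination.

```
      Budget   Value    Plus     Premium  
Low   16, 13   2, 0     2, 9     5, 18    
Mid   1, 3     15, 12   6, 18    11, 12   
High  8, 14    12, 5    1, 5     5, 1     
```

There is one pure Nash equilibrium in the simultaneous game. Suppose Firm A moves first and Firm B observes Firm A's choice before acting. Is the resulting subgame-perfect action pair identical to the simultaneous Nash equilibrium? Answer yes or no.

no

Firm B best-responds to each possible Firm A move:
- Low: Firm B compares 13, 0, 9, 18 and picks Premium; Firm A would get 5.
- Mid: Firm B compares 3, 12, 18, 12 and picks Plus; Firm A would get 6.
- High: Firm B compares 14, 5, 5, 1 and picks Budget; Firm A would get 8.
Maximizing over 5, 6, 8, Firm A chooses High. Subgame-perfect outcome: (High, Budget) with payoffs (8, 14).
For the simultaneous game, intersect best replies.
Firm A's best replies: Budget→Low; Value→Mid; Plus→Mid; Premium→Mid.
Firm B's best replies: Low→Premium; Mid→Plus; High→Budget.
The unique mutual best reply is (Mid, Plus), giving (6, 18).
Sequential outcome (High, Budget) differs from the Nash profile (Mid, Plus).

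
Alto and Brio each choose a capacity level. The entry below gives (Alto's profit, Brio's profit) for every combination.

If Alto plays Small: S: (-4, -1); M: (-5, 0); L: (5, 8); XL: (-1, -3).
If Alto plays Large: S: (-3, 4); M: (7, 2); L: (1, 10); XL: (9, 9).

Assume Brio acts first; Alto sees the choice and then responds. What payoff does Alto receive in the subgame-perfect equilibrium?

Solve by backward induction (Brio leads).
- S → Alto plays Large (best of -4, -3); Brio gets 4.
- M → Alto plays Large (best of -5, 7); Brio gets 2.
- L → Alto plays Small (best of 5, 1); Brio gets 8.
- XL → Alto plays Large (best of -1, 9); Brio gets 9.
Brio's induced payoffs are 4, 2, 8, 9, so Brio commits to XL. Subgame-perfect outcome: (Large, XL) with payoffs (9, 9).

9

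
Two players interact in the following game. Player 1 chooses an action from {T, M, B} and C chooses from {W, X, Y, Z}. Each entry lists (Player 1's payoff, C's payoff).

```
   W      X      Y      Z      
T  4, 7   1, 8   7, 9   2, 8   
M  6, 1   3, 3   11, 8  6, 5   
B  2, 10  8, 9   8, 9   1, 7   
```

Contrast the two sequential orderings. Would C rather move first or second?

If Player 1 leads: C's best replies are T→Y, M→Y, B→W; Player 1's induced payoffs 7, 11, 2; outcome (M, Y), payoffs (11, 8).
If C leads: Player 1's best replies are W→M, X→B, Y→M, Z→M; C's induced payoffs 1, 9, 8, 5; outcome (B, X), payoffs (8, 9).
C gets 9 moving first and 8 moving second, so C prefers to move first.

first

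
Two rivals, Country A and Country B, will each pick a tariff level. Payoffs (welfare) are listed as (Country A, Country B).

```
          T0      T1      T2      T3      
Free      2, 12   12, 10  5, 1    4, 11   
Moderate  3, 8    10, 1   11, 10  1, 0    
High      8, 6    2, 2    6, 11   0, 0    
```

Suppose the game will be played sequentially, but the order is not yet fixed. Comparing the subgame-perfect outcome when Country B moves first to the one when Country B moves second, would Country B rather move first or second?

first

If Country A leads: Country B's best replies are Free→T0, Moderate→T2, High→T2; Country A's induced payoffs 2, 11, 6; outcome (Moderate, T2), payoffs (11, 10).
If Country B leads: Country A's best replies are T0→High, T1→Free, T2→Moderate, T3→Free; Country B's induced payoffs 6, 10, 10, 11; outcome (Free, T3), payoffs (4, 11).
Country B gets 11 moving first and 10 moving second, so Country B prefers to move first.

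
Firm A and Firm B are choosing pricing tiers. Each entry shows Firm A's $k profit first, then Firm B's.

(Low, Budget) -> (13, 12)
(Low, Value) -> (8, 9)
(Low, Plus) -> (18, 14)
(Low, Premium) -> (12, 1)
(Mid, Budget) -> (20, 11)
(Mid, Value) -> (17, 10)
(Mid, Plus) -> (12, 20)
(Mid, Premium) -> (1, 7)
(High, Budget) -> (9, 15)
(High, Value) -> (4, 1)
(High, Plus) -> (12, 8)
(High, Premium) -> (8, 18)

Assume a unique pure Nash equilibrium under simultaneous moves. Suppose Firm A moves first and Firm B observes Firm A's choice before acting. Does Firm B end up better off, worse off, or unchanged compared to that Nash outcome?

unchanged

Firm B best-responds to each possible Firm A move:
- Low → Firm B plays Plus (best of 12, 9, 14, 1); Firm A gets 18.
- Mid → Firm B plays Plus (best of 11, 10, 20, 7); Firm A gets 12.
- High → Firm B plays Premium (best of 15, 1, 8, 18); Firm A gets 8.
Maximizing over 18, 12, 8, Firm A chooses Low. Subgame-perfect outcome: (Low, Plus) with payoffs (18, 14).
Now find the simultaneous Nash equilibrium.
Firm A's best replies: Budget→Mid; Value→Mid; Plus→Low; Premium→Low.
Firm B's best replies: Low→Plus; Mid→Plus; High→Premium.
The unique mutual best reply is (Low, Plus), giving (18, 14).
Firm B earns 14 sequentially versus 14 at the Nash outcome: unchanged.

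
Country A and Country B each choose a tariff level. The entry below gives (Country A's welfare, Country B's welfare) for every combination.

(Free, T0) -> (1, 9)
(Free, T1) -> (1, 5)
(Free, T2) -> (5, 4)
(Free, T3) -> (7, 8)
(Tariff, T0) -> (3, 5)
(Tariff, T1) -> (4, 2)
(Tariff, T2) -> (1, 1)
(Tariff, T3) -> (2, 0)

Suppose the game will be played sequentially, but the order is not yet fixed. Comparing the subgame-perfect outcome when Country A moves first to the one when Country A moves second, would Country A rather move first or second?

second

If Country A leads: Country B's best replies are Free→T0, Tariff→T0; Country A's induced payoffs 1, 3; outcome (Tariff, T0), payoffs (3, 5).
If Country B leads: Country A's best replies are T0→Tariff, T1→Tariff, T2→Free, T3→Free; Country B's induced payoffs 5, 2, 4, 8; outcome (Free, T3), payoffs (7, 8).
Country A gets 3 moving first and 7 moving second, so Country A prefers to move second.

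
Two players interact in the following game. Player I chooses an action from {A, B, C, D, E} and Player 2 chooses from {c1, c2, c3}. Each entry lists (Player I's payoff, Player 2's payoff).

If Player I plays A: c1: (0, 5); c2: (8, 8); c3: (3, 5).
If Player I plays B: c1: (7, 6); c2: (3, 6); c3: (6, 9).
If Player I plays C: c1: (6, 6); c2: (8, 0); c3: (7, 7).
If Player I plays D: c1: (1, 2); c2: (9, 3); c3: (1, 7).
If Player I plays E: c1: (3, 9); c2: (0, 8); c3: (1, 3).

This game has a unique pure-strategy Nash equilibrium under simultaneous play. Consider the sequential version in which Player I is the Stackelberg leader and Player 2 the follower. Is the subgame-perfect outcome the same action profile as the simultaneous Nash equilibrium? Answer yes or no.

Solve by backward induction (Player I leads).
- A: BR = c2, leader payoff 8.
- B: BR = c3, leader payoff 6.
- C: BR = c3, leader payoff 7.
- D: BR = c3, leader payoff 1.
- E: BR = c1, leader payoff 3.
Among 8, 6, 7, 1, 3, the best is 8 at A. Subgame-perfect outcome: (A, c2) with payoffs (8, 8).
For the simultaneous game, intersect best replies.
Player I's best replies: c1→B; c2→D; c3→C.
Player 2's best replies: A→c2; B→c3; C→c3; D→c3; E→c1.
The unique mutual best reply is (C, c3), giving (7, 7).
Sequential outcome (A, c2) differs from the Nash profile (C, c3).

no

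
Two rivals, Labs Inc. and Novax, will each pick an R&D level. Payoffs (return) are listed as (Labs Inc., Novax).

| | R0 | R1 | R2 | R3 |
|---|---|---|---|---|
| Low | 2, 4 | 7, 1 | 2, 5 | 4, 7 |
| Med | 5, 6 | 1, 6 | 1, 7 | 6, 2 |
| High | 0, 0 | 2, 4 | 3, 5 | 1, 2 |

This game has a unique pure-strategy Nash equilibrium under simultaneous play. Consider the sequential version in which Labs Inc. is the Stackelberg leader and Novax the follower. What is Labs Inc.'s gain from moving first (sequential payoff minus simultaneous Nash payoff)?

1

Solve by backward induction (Labs Inc. leads).
- Low → Novax plays R3 (best of 4, 1, 5, 7); Labs Inc. gets 4.
- Med → Novax plays R2 (best of 6, 6, 7, 2); Labs Inc. gets 1.
- High → Novax plays R2 (best of 0, 4, 5, 2); Labs Inc. gets 3.
Maximizing over 4, 1, 3, Labs Inc. chooses Low. Subgame-perfect outcome: (Low, R3) with payoffs (4, 7).
For the simultaneous game, intersect best replies.
Labs Inc.'s best replies: R0→Med; R1→Low; R2→High; R3→Med.
Novax's best replies: Low→R3; Med→R2; High→R2.
Only (High, R2) has each player best-responding; Nash payoffs (3, 5).
Labs Inc.'s commitment gain: 4 − 3 = 1.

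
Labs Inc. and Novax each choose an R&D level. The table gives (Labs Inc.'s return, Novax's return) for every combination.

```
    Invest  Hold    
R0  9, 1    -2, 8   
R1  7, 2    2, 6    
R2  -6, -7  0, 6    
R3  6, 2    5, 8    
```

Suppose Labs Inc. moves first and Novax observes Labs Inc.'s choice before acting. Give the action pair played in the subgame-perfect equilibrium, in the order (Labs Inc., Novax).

(R3, Hold)

Solve by backward induction (Labs Inc. leads).
- R0 → Novax plays Hold (best of 1, 8); Labs Inc. gets -2.
- R1 → Novax plays Hold (best of 2, 6); Labs Inc. gets 2.
- R2 → Novax plays Hold (best of -7, 6); Labs Inc. gets 0.
- R3 → Novax plays Hold (best of 2, 8); Labs Inc. gets 5.
Labs Inc.'s induced payoffs are -2, 2, 0, 5, so Labs Inc. commits to R3. Subgame-perfect outcome: (R3, Hold) with payoffs (5, 8).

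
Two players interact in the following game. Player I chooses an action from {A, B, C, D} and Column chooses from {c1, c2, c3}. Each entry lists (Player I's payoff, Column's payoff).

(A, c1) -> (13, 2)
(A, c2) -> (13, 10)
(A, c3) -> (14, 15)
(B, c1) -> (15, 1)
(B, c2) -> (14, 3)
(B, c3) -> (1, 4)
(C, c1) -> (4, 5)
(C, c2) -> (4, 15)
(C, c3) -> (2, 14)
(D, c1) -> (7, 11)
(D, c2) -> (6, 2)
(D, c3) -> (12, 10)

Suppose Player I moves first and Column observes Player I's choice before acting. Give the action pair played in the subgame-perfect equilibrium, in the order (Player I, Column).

Backward induction with Player I moving first.
- A → Column plays c3 (best of 2, 10, 15); Player I gets 14.
- B → Column plays c3 (best of 1, 3, 4); Player I gets 1.
- C → Column plays c2 (best of 5, 15, 14); Player I gets 4.
- D → Column plays c1 (best of 11, 2, 10); Player I gets 7.
Maximizing over 14, 1, 4, 7, Player I chooses A. Subgame-perfect outcome: (A, c3) with payoffs (14, 15).

(A, c3)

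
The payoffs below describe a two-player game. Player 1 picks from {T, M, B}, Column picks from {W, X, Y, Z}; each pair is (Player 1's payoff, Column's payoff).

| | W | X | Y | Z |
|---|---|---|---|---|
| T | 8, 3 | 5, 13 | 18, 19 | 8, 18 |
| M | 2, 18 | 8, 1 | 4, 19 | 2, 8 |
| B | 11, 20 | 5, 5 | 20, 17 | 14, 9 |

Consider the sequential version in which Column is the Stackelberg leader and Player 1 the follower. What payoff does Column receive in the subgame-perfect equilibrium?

Player 1 best-responds to each possible Column move:
- W: Player 1 compares 8, 2, 11 and picks B; Column would get 20.
- X: Player 1 compares 5, 8, 5 and picks M; Column would get 1.
- Y: Player 1 compares 18, 4, 20 and picks B; Column would get 17.
- Z: Player 1 compares 8, 2, 14 and picks B; Column would get 9.
Column's induced payoffs are 20, 1, 17, 9, so Column commits to W. Subgame-perfect outcome: (B, W) with payoffs (11, 20).

20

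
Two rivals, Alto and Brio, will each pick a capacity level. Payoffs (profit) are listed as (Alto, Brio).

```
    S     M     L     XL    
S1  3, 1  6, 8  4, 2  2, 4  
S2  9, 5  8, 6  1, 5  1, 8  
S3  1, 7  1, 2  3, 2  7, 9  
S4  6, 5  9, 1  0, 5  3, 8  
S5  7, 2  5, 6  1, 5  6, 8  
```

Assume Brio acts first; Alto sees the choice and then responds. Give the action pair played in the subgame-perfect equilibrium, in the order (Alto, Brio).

Work backward from Alto's decision.
- S: BR = S2, leader payoff 5.
- M: BR = S4, leader payoff 1.
- L: BR = S1, leader payoff 2.
- XL: BR = S3, leader payoff 9.
Brio's induced payoffs are 5, 1, 2, 9, so Brio commits to XL. Subgame-perfect outcome: (S3, XL) with payoffs (7, 9).

(S3, XL)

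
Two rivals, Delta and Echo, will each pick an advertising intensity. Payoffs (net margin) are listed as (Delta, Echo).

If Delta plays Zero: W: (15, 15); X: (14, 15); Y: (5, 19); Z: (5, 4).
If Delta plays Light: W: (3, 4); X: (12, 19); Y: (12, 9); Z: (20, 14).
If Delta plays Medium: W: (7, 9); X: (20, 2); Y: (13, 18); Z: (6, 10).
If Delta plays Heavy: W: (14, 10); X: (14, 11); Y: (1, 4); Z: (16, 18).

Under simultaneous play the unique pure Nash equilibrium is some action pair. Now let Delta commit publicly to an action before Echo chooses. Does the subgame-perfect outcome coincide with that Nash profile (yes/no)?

no

Work backward from Echo's decision.
- Zero: Echo compares 15, 15, 19, 4 and picks Y; Delta would get 5.
- Light: Echo compares 4, 19, 9, 14 and picks X; Delta would get 12.
- Medium: Echo compares 9, 2, 18, 10 and picks Y; Delta would get 13.
- Heavy: Echo compares 10, 11, 4, 18 and picks Z; Delta would get 16.
Among 5, 12, 13, 16, the best is 16 at Heavy. Subgame-perfect outcome: (Heavy, Z) with payoffs (16, 18).
Under simultaneous play:
Delta's best replies: W→Zero; X→Medium; Y→Medium; Z→Light.
Echo's best replies: Zero→Y; Light→X; Medium→Y; Heavy→Z.
Only (Medium, Y) has each player best-responding; Nash payoffs (13, 18).
Sequential outcome (Heavy, Z) differs from the Nash profile (Medium, Y).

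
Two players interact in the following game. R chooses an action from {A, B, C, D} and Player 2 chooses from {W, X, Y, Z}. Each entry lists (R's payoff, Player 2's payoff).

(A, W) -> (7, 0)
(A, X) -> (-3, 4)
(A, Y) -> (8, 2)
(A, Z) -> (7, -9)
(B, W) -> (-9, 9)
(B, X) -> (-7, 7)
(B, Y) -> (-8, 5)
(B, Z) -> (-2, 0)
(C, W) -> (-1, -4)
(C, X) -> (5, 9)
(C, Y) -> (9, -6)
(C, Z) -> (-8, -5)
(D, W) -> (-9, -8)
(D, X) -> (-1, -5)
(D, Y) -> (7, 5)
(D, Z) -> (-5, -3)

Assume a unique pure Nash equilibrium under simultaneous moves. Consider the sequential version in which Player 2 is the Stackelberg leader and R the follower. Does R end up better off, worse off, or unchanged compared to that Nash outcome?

unchanged

R best-responds to each possible Player 2 move:
- W → R plays A (best of 7, -9, -1, -9); Player 2 gets 0.
- X → R plays C (best of -3, -7, 5, -1); Player 2 gets 9.
- Y → R plays C (best of 8, -8, 9, 7); Player 2 gets -6.
- Z → R plays A (best of 7, -2, -8, -5); Player 2 gets -9.
Player 2's induced payoffs are 0, 9, -6, -9, so Player 2 commits to X. Subgame-perfect outcome: (C, X) with payoffs (5, 9).
For the simultaneous game, intersect best replies.
R's best replies: W→A; X→C; Y→C; Z→A.
Player 2's best replies: A→X; B→W; C→X; D→Y.
Only (C, X) has each player best-responding; Nash payoffs (5, 9).
R earns 5 sequentially versus 5 at the Nash outcome: unchanged.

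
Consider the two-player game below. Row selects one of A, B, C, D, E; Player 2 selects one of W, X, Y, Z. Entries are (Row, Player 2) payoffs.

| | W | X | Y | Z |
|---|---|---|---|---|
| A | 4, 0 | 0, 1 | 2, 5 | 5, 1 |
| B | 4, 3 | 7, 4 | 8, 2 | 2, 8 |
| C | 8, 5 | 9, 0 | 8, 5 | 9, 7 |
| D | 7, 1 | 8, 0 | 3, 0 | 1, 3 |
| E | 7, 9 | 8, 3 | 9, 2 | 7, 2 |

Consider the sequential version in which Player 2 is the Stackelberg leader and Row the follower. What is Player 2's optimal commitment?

Z

Solve by backward induction (Player 2 leads).
- W → Row plays C (best of 4, 4, 8, 7, 7); Player 2 gets 5.
- X → Row plays C (best of 0, 7, 9, 8, 8); Player 2 gets 0.
- Y → Row plays E (best of 2, 8, 8, 3, 9); Player 2 gets 2.
- Z → Row plays C (best of 5, 2, 9, 1, 7); Player 2 gets 7.
Among 5, 0, 2, 7, the best is 7 at Z. Subgame-perfect outcome: (C, Z) with payoffs (9, 7).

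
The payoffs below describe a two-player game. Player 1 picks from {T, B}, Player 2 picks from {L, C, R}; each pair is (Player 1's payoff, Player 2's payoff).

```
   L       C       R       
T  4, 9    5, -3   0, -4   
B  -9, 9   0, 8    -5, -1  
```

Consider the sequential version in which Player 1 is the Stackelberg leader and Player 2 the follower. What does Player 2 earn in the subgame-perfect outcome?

Work backward from Player 2's decision.
- T: BR = L, leader payoff 4.
- B: BR = L, leader payoff -9.
Maximizing over 4, -9, Player 1 chooses T. Subgame-perfect outcome: (T, L) with payoffs (4, 9).

9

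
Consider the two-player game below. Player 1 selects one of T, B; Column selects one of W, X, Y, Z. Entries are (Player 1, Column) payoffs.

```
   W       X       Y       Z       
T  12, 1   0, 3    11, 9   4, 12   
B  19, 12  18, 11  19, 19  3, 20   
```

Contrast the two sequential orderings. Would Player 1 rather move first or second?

second

If Player 1 leads: Column's best replies are T→Z, B→Z; Player 1's induced payoffs 4, 3; outcome (T, Z), payoffs (4, 12).
If Column leads: Player 1's best replies are W→B, X→B, Y→B, Z→T; Column's induced payoffs 12, 11, 19, 12; outcome (B, Y), payoffs (19, 19).
Player 1 gets 4 moving first and 19 moving second, so Player 1 prefers to move second.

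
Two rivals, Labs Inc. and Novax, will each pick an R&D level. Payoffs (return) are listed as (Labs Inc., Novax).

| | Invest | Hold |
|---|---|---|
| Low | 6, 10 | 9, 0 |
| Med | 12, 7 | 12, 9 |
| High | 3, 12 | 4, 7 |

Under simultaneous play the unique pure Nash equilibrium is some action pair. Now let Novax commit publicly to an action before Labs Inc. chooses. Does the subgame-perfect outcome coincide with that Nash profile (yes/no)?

Work backward from Labs Inc.'s decision.
- Invest: Labs Inc. compares 6, 12, 3 and picks Med; Novax would get 7.
- Hold: Labs Inc. compares 9, 12, 4 and picks Med; Novax would get 9.
Maximizing over 7, 9, Novax chooses Hold. Subgame-perfect outcome: (Med, Hold) with payoffs (12, 9).
Now find the simultaneous Nash equilibrium.
Labs Inc.'s best replies: Invest→Med; Hold→Med.
Novax's best replies: Low→Invest; Med→Hold; High→Invest.
Only (Med, Hold) has each player best-responding; Nash payoffs (12, 9).
Sequential outcome (Med, Hold) coincides with the Nash profile (Med, Hold).

yes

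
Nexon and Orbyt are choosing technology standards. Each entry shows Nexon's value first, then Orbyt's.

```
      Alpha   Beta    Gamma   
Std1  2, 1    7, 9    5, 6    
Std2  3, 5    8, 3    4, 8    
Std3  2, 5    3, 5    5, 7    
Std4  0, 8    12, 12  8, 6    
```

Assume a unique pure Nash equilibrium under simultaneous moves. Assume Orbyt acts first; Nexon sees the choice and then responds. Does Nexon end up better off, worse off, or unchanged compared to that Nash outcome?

Nexon best-responds to each possible Orbyt move:
- Alpha → Nexon plays Std2 (best of 2, 3, 2, 0); Orbyt gets 5.
- Beta → Nexon plays Std4 (best of 7, 8, 3, 12); Orbyt gets 12.
- Gamma → Nexon plays Std4 (best of 5, 4, 5, 8); Orbyt gets 6.
Among 5, 12, 6, the best is 12 at Beta. Subgame-perfect outcome: (Std4, Beta) with payoffs (12, 12).
Now find the simultaneous Nash equilibrium.
Nexon's best replies: Alpha→Std2; Beta→Std4; Gamma→Std4.
Orbyt's best replies: Std1→Beta; Std2→Gamma; Std3→Gamma; Std4→Beta.
The unique mutual best reply is (Std4, Beta), giving (12, 12).
Nexon earns 12 sequentially versus 12 at the Nash outcome: unchanged.

unchanged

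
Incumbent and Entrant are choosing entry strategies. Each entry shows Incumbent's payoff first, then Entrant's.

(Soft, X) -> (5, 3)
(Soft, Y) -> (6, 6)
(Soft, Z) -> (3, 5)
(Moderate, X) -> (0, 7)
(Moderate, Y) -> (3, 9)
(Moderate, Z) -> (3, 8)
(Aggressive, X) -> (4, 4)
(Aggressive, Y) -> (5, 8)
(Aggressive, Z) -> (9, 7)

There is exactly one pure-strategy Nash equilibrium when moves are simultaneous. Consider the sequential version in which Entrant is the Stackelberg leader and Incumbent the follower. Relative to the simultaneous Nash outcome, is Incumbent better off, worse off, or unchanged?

Incumbent best-responds to each possible Entrant move:
- X → Incumbent plays Soft (best of 5, 0, 4); Entrant gets 3.
- Y → Incumbent plays Soft (best of 6, 3, 5); Entrant gets 6.
- Z → Incumbent plays Aggressive (best of 3, 3, 9); Entrant gets 7.
Among 3, 6, 7, the best is 7 at Z. Subgame-perfect outcome: (Aggressive, Z) with payoffs (9, 7).
Now find the simultaneous Nash equilibrium.
Incumbent's best replies: X→Soft; Y→Soft; Z→Aggressive.
Entrant's best replies: Soft→Y; Moderate→Y; Aggressive→Y.
Only (Soft, Y) has each player best-responding; Nash payoffs (6, 6).
Incumbent earns 9 sequentially versus 6 at the Nash outcome: better off.

better off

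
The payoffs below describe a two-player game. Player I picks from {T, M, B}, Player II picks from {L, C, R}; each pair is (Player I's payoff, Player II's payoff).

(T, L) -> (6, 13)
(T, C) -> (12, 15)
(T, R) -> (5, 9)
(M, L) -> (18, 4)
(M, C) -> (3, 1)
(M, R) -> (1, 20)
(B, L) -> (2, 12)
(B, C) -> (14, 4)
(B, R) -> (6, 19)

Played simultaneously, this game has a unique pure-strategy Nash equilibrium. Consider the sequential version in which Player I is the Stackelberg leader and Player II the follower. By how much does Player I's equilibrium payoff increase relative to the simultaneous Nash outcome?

Work backward from Player II's decision.
- T: Player II compares 13, 15, 9 and picks C; Player I would get 12.
- M: Player II compares 4, 1, 20 and picks R; Player I would get 1.
- B: Player II compares 12, 4, 19 and picks R; Player I would get 6.
Player I's induced payoffs are 12, 1, 6, so Player I commits to T. Subgame-perfect outcome: (T, C) with payoffs (12, 15).
For the simultaneous game, intersect best replies.
Player I's best replies: L→M; C→B; R→B.
Player II's best replies: T→C; M→R; B→R.
The unique mutual best reply is (B, R), giving (6, 19).
Player I's commitment gain: 12 − 6 = 6.

6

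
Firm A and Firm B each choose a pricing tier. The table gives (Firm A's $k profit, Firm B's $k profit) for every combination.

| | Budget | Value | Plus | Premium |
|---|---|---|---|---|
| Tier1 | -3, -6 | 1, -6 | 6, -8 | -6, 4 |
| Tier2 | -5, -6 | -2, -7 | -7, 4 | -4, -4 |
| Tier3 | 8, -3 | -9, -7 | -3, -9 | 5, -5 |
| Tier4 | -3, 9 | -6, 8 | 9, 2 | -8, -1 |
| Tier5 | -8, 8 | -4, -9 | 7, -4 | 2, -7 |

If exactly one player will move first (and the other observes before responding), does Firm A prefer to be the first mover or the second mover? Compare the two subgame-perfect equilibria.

If Firm A leads: Firm B's best replies are Tier1→Premium, Tier2→Plus, Tier3→Budget, Tier4→Budget, Tier5→Budget; Firm A's induced payoffs -6, -7, 8, -3, -8; outcome (Tier3, Budget), payoffs (8, -3).
If Firm B leads: Firm A's best replies are Budget→Tier3, Value→Tier1, Plus→Tier4, Premium→Tier3; Firm B's induced payoffs -3, -6, 2, -5; outcome (Tier4, Plus), payoffs (9, 2).
Firm A gets 8 moving first and 9 moving second, so Firm A prefers to move second.

second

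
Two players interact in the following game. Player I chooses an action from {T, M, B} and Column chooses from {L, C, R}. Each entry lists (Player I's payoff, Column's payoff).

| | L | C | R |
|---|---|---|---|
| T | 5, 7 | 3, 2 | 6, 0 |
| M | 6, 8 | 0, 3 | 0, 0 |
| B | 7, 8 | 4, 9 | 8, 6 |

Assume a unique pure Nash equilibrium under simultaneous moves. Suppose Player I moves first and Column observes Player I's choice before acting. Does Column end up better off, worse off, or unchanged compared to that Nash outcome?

Solve by backward induction (Player I leads).
- T → Column plays L (best of 7, 2, 0); Player I gets 5.
- M → Column plays L (best of 8, 3, 0); Player I gets 6.
- B → Column plays C (best of 8, 9, 6); Player I gets 4.
Among 5, 6, 4, the best is 6 at M. Subgame-perfect outcome: (M, L) with payoffs (6, 8).
For the simultaneous game, intersect best replies.
Player I's best replies: L→B; C→B; R→B.
Column's best replies: T→L; M→L; B→C.
The unique mutual best reply is (B, C), giving (4, 9).
Column earns 8 sequentially versus 9 at the Nash outcome: worse off.

worse off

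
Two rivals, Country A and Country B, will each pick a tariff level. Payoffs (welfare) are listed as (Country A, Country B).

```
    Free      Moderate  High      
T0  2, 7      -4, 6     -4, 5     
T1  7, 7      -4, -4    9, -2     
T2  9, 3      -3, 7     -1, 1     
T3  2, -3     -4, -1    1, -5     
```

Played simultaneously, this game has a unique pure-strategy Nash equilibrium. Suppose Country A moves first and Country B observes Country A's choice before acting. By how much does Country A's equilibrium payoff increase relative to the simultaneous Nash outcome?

Solve by backward induction (Country A leads).
- T0: BR = Free, leader payoff 2.
- T1: BR = Free, leader payoff 7.
- T2: BR = Moderate, leader payoff -3.
- T3: BR = Moderate, leader payoff -4.
Country A's induced payoffs are 2, 7, -3, -4, so Country A commits to T1. Subgame-perfect outcome: (T1, Free) with payoffs (7, 7).
Under simultaneous play:
Country A's best replies: Free→T2; Moderate→T2; High→T1.
Country B's best replies: T0→Free; T1→Free; T2→Moderate; T3→Moderate.
Only (T2, Moderate) has each player best-responding; Nash payoffs (-3, 7).
Country A's commitment gain: 7 − -3 = 10.

10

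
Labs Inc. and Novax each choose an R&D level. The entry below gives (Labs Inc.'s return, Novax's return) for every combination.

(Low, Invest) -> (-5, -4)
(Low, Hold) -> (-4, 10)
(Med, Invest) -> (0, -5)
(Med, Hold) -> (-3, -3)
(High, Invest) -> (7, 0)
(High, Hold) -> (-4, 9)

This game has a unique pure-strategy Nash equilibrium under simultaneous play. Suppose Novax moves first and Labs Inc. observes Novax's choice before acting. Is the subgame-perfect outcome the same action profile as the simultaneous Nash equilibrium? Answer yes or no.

Labs Inc. best-responds to each possible Novax move:
- Invest: BR = High, leader payoff 0.
- Hold: BR = Med, leader payoff -3.
Maximizing over 0, -3, Novax chooses Invest. Subgame-perfect outcome: (High, Invest) with payoffs (7, 0).
For the simultaneous game, intersect best replies.
Labs Inc.'s best replies: Invest→High; Hold→Med.
Novax's best replies: Low→Hold; Med→Hold; High→Hold.
Only (Med, Hold) has each player best-responding; Nash payoffs (-3, -3).
Sequential outcome (High, Invest) differs from the Nash profile (Med, Hold).

no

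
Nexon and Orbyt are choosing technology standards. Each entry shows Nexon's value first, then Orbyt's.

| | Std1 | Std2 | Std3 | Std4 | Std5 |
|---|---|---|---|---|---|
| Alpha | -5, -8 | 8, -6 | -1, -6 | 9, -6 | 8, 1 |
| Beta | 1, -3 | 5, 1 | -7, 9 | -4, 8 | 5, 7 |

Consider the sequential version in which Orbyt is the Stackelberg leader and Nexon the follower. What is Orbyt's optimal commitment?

Nexon best-responds to each possible Orbyt move:
- Std1: Nexon compares -5, 1 and picks Beta; Orbyt would get -3.
- Std2: Nexon compares 8, 5 and picks Alpha; Orbyt would get -6.
- Std3: Nexon compares -1, -7 and picks Alpha; Orbyt would get -6.
- Std4: Nexon compares 9, -4 and picks Alpha; Orbyt would get -6.
- Std5: Nexon compares 8, 5 and picks Alpha; Orbyt would get 1.
Maximizing over -3, -6, -6, -6, 1, Orbyt chooses Std5. Subgame-perfect outcome: (Alpha, Std5) with payoffs (8, 1).

Std5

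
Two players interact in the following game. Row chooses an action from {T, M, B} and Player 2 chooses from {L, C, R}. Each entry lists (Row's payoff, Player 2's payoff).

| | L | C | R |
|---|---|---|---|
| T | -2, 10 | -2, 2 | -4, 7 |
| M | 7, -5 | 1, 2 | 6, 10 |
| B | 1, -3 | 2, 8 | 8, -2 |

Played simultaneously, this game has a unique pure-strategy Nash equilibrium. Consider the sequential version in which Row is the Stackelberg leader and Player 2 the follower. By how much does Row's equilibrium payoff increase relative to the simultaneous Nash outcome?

4

Backward induction with Row moving first.
- T: Player 2 compares 10, 2, 7 and picks L; Row would get -2.
- M: Player 2 compares -5, 2, 10 and picks R; Row would get 6.
- B: Player 2 compares -3, 8, -2 and picks C; Row would get 2.
Among -2, 6, 2, the best is 6 at M. Subgame-perfect outcome: (M, R) with payoffs (6, 10).
Now find the simultaneous Nash equilibrium.
Row's best replies: L→M; C→B; R→B.
Player 2's best replies: T→L; M→R; B→C.
The unique mutual best reply is (B, C), giving (2, 8).
Row's commitment gain: 6 − 2 = 4.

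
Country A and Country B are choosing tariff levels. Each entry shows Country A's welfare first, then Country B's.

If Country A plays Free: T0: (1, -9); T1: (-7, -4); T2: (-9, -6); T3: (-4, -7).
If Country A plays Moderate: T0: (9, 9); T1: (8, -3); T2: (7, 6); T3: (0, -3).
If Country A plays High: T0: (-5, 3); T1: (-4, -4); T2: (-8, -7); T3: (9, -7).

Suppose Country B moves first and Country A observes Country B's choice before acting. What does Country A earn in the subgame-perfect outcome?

9

Backward induction with Country B moving first.
- T0 → Country A plays Moderate (best of 1, 9, -5); Country B gets 9.
- T1 → Country A plays Moderate (best of -7, 8, -4); Country B gets -3.
- T2 → Country A plays Moderate (best of -9, 7, -8); Country B gets 6.
- T3 → Country A plays High (best of -4, 0, 9); Country B gets -7.
Among 9, -3, 6, -7, the best is 9 at T0. Subgame-perfect outcome: (Moderate, T0) with payoffs (9, 9).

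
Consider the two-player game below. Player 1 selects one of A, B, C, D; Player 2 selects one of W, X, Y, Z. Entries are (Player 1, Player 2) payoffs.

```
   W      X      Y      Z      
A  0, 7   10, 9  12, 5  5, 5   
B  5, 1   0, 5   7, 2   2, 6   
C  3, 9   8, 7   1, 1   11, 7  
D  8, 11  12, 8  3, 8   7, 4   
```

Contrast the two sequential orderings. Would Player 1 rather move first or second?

If Player 1 leads: Player 2's best replies are A→X, B→Z, C→W, D→W; Player 1's induced payoffs 10, 2, 3, 8; outcome (A, X), payoffs (10, 9).
If Player 2 leads: Player 1's best replies are W→D, X→D, Y→A, Z→C; Player 2's induced payoffs 11, 8, 5, 7; outcome (D, W), payoffs (8, 11).
Player 1 gets 10 moving first and 8 moving second, so Player 1 prefers to move first.

first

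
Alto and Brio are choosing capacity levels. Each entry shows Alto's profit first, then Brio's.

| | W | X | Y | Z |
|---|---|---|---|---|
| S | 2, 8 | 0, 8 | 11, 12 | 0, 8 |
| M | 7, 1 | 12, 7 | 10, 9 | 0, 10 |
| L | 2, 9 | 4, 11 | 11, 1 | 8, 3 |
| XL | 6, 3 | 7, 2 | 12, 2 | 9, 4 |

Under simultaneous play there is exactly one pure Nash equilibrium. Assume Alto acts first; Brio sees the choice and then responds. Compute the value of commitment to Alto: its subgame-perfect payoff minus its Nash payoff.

2

Backward induction with Alto moving first.
- S: BR = Y, leader payoff 11.
- M: BR = Z, leader payoff 0.
- L: BR = X, leader payoff 4.
- XL: BR = Z, leader payoff 9.
Alto's induced payoffs are 11, 0, 4, 9, so Alto commits to S. Subgame-perfect outcome: (S, Y) with payoffs (11, 12).
Under simultaneous play:
Alto's best replies: W→M; X→M; Y→XL; Z→XL.
Brio's best replies: S→Y; M→Z; L→X; XL→Z.
The unique mutual best reply is (XL, Z), giving (9, 4).
Alto's commitment gain: 11 − 9 = 2.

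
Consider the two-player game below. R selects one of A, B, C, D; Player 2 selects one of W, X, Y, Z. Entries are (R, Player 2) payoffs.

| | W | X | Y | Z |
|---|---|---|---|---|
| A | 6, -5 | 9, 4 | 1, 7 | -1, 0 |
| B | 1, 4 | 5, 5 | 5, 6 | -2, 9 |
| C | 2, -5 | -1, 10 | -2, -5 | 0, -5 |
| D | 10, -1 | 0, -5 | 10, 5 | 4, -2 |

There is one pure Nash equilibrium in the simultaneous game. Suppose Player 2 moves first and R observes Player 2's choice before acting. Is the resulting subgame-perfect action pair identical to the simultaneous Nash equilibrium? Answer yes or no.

yes

Solve by backward induction (Player 2 leads).
- W: BR = D, leader payoff -1.
- X: BR = A, leader payoff 4.
- Y: BR = D, leader payoff 5.
- Z: BR = D, leader payoff -2.
Player 2's induced payoffs are -1, 4, 5, -2, so Player 2 commits to Y. Subgame-perfect outcome: (D, Y) with payoffs (10, 5).
For the simultaneous game, intersect best replies.
R's best replies: W→D; X→A; Y→D; Z→D.
Player 2's best replies: A→Y; B→Z; C→X; D→Y.
The unique mutual best reply is (D, Y), giving (10, 5).
Sequential outcome (D, Y) coincides with the Nash profile (D, Y).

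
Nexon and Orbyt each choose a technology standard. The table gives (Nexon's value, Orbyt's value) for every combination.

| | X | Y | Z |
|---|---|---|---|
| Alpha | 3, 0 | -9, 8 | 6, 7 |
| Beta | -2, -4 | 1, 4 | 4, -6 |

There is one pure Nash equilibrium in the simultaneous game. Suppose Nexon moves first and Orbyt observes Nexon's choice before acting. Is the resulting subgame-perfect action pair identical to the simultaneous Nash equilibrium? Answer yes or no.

yes

Solve by backward induction (Nexon leads).
- Alpha: BR = Y, leader payoff -9.
- Beta: BR = Y, leader payoff 1.
Among -9, 1, the best is 1 at Beta. Subgame-perfect outcome: (Beta, Y) with payoffs (1, 4).
Under simultaneous play:
Nexon's best replies: X→Alpha; Y→Beta; Z→Alpha.
Orbyt's best replies: Alpha→Y; Beta→Y.
The unique mutual best reply is (Beta, Y), giving (1, 4).
Sequential outcome (Beta, Y) coincides with the Nash profile (Beta, Y).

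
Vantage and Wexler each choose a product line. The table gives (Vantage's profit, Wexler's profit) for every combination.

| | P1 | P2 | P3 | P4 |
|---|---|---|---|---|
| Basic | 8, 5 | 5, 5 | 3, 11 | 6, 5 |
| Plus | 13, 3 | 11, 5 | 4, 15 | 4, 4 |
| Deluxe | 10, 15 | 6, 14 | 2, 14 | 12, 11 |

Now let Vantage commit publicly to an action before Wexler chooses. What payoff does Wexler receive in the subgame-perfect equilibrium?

15

Solve by backward induction (Vantage leads).
- Basic: Wexler compares 5, 5, 11, 5 and picks P3; Vantage would get 3.
- Plus: Wexler compares 3, 5, 15, 4 and picks P3; Vantage would get 4.
- Deluxe: Wexler compares 15, 14, 14, 11 and picks P1; Vantage would get 10.
Vantage's induced payoffs are 3, 4, 10, so Vantage commits to Deluxe. Subgame-perfect outcome: (Deluxe, P1) with payoffs (10, 15).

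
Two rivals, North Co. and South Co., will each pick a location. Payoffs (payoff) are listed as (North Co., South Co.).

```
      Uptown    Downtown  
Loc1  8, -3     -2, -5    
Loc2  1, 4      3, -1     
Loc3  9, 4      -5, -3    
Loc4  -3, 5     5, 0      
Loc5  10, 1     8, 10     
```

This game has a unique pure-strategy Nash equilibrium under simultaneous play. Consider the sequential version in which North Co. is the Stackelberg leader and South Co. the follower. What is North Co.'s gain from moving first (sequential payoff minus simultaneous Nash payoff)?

Backward induction with North Co. moving first.
- Loc1: South Co. compares -3, -5 and picks Uptown; North Co. would get 8.
- Loc2: South Co. compares 4, -1 and picks Uptown; North Co. would get 1.
- Loc3: South Co. compares 4, -3 and picks Uptown; North Co. would get 9.
- Loc4: South Co. compares 5, 0 and picks Uptown; North Co. would get -3.
- Loc5: South Co. compares 1, 10 and picks Downtown; North Co. would get 8.
Among 8, 1, 9, -3, 8, the best is 9 at Loc3. Subgame-perfect outcome: (Loc3, Uptown) with payoffs (9, 4).
Under simultaneous play:
North Co.'s best replies: Uptown→Loc5; Downtown→Loc5.
South Co.'s best replies: Loc1→Uptown; Loc2→Uptown; Loc3→Uptown; Loc4→Uptown; Loc5→Downtown.
The unique mutual best reply is (Loc5, Downtown), giving (8, 10).
North Co.'s commitment gain: 9 − 8 = 1.

1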